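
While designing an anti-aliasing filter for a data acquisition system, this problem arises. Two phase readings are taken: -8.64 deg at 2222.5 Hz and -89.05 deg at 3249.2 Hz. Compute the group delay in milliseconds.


Group delay from phase difference:
tau = -d(phi)/d(omega)
d(phi) = -80.41 deg = -1.403419 rad
d(omega) = 2*pi*(3249.2 - 2222.5) = 6450.9464 rad/s
tau = -(-1.403419) / 6450.9464
    = 0.2176 ms

0.2176 ms


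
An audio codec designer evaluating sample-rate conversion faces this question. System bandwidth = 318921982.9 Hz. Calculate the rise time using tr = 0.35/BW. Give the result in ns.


Rise time from bandwidth relationship:
tr = 0.35 / BW
   = 0.35 / 318921982.9
   = 1.097447084e-09 s
   = 1.0974 ns

1.0974 ns


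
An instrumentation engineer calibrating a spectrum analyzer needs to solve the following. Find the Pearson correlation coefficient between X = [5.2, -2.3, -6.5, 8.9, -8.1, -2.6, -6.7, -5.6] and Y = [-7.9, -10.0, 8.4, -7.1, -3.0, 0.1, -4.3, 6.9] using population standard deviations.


Pearson correlation coefficient (population):
r = cov(X,Y) / (std(X) * std(Y))
Mean X = -2.2125, Mean Y = -2.1125
Cov(X,Y) = -19.881406
Std(X) = 5.736383, Std(Y) = 6.352054
r = -0.5456

-0.5456


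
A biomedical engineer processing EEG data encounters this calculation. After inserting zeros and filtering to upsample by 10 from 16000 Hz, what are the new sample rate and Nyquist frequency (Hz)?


Step 1 — output sample rate after interpolation by L:
fs_out = L * fs_in = 10 * 16000 = 160000 Hz

Step 2 — Nyquist frequency of the output stream:
f_Nyq = fs_out / 2 = 160000 / 2 = 80000.0 Hz

fs_out = 160000 Hz; f_Nyquist = 80000.0 Hz


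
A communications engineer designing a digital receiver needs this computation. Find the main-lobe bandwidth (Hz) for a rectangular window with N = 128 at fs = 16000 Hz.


Main lobe width for a rectangular window:
Width = 2 * fs / N
      = 2 * 16000 / 128
      = 32000 / 128
      = 250.0 Hz

250.0 Hz


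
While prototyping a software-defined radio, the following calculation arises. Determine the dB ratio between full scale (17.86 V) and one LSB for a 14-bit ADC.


Dynamic range from full-scale to LSB:
V_min = V_max / 2^bits = 17.86 / 2^14
DR = 20 * log10(V_max / V_min)
   = 20 * log10(2^14)
   = 20 * 14 * log10(2)
   = 84.29 dB

84.29 dB


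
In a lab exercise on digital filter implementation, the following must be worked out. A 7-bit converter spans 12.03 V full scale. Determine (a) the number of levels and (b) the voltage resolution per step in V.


Step 1 — number of quantization levels:
L = 2^N = 2^7 = 128

Step 2 — LSB step size:
delta = Vfs / L
      = 12.03 / 128
      = 0.09398437 V

Levels = 128; step size = 0.09398437 V


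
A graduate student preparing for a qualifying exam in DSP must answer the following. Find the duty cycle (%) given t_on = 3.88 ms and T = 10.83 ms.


Duty cycle as a percentage:
DC = (t_on / T) * 100
   = (3.88 / 10.83) * 100
   = 0.358264 * 100
   = 35.83 %

35.83 %


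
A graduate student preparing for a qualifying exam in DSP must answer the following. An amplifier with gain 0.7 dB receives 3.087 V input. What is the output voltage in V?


Output voltage from dB gain:
V_out = V_in * 10^(gain_dB / 20)
      = 3.087 * 10^(0.7 / 20)
      = 3.087 * 1.083927
      = 3.3461 V

3.3461 V


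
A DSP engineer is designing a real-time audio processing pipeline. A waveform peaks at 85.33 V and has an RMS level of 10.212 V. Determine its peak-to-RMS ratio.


Crest factor is the ratio of peak to RMS:
CF = V_peak / V_rms
   = 85.33 / 10.212
   = 8.3559

8.3559


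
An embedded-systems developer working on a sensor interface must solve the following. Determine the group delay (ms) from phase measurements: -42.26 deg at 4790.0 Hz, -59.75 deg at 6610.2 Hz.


Group delay from phase difference:
tau = -d(phi)/d(omega)
d(phi) = -17.49 deg = -0.305258 rad
d(omega) = 2*pi*(6610.2 - 4790.0) = 11436.6539 rad/s
tau = -(-0.305258) / 11436.6539
    = 0.0267 ms

0.0267 ms


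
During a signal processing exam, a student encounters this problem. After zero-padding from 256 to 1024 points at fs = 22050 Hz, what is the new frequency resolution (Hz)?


Frequency resolution after zero-padding:
N_padded = 256 * 4 = 1024
df = fs / N_padded
   = 22050 / 1024
   = 21.5332 Hz

21.5332 Hz


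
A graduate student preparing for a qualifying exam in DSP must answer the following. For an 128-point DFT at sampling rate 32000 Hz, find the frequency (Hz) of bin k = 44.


Frequency of DFT bin k:
f_k = k * fs / N
    = 44 * 32000 / 128
    = 1408000 / 128
    = 11000.0 Hz

11000.0 Hz


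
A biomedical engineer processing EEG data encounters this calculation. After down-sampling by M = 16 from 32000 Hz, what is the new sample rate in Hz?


Decimation reduces the sample rate:
fs_out = fs_in / M
       = 32000 / 16
       = 2000.0 Hz

2000.0 Hz


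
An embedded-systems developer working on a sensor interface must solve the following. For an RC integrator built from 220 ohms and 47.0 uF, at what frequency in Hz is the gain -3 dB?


Cutoff frequency of a first-order RC filter:
fc = 1 / (2 * pi * R * C)
C = 47.0 uF = 4.7e-05 F
fc = 1 / (2 * pi * 220 * 4.7e-05)
   = 1 / 0.064968136076237
   = 15.392161 Hz

15.392161 Hz


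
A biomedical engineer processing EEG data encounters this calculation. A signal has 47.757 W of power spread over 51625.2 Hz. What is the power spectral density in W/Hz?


Power spectral density:
PSD = P / BW
    = 47.757 / 51625.2
    = 0.00092507 W/Hz

0.00092507 W/Hz


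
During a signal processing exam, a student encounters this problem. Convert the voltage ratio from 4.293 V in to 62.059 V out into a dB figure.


Voltage gain in dB:
G = 20 * log10(Vout / Vin)
  = 20 * log10(62.059 / 4.293)
  = 20 * log10(14.455858)
  = 20 * 1.160044
  = 23.2 dB

23.2 dB


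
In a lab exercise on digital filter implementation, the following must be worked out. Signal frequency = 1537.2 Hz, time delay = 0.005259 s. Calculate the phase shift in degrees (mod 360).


Phase shift from frequency and time delay:
phi = 360 * f * t_delay
    = 360 * 1537.2 * 0.005259
    = 2910.29 degrees
    mod 360 = 30.29 degrees

30.29 degrees


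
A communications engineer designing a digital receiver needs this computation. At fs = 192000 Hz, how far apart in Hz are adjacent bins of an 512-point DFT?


DFT frequency resolution:
df = fs / N
   = 192000 / 512
   = 375.0 Hz

375.0 Hz


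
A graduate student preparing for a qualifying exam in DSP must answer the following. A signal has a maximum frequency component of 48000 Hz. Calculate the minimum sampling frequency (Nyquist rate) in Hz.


The Nyquist rate is twice the maximum frequency component.
fs_min = 2 * fmax
      = 2 * 48000
      = 96000 Hz

96000


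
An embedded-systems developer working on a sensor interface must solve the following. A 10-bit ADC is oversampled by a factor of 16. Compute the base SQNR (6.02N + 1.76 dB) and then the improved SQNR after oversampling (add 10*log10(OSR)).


Step 1 — baseline SQNR at Nyquist:
SQNR_base = 6.02*N + 1.76
          = 6.02*10 + 1.76
          = 61.96 dB

Step 2 — oversampling processing gain:
G = 10*log10(OSR) = 10*log10(16) = 12.04 dB

Step 3 — total:
SQNR_total = 61.96 + 12.04 = 74.0 dB

Base SQNR = 61.96 dB; oversampled SQNR = 74.0 dB


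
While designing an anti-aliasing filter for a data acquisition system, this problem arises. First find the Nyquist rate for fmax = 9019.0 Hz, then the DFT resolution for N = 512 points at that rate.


Step 1 — Nyquist sampling rate:
fs = 2 * fmax = 2 * 9019.0 = 18038.0 Hz

Step 2 — DFT bin spacing:
df = fs / N = 18038.0 / 512 = 35.2305 Hz

35.2305 Hz


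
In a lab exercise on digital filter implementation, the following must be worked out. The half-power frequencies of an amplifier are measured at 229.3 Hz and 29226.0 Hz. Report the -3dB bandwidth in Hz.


Bandwidth is the difference of -3dB frequencies:
BW = f_high - f_low
   = 29226.0 - 229.3
   = 28996.7 Hz

28996.7 Hz


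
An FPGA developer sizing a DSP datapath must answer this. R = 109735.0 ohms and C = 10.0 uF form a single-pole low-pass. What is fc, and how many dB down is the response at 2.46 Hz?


Step 1 — cutoff frequency:
fc = 1 / (2*pi*R*C)
C = 10.0 uF = 1e-05 F
fc = 1 / (2*pi*109735.0*1e-05)
   = 0.145036 Hz

Step 2 — magnitude at f = 2.46 Hz:
|H(f)| = 1 / sqrt(1 + (f/fc)^2)
f/fc = 2.46 / 0.145036 = 16.961306
|H| = 1 / sqrt(1 + 287.685901) = 0.0588555
|H|_dB = 20*log10(0.0588555) = -24.6 dB

fc = 0.145036 Hz; |H(2.46 Hz)| = -24.6 dB


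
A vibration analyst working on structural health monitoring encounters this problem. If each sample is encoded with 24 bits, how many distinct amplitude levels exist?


Number of quantization levels = 2^N
= 2^24
= 16777216

16777216


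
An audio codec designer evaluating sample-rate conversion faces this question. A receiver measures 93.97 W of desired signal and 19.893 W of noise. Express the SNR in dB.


SNR in decibels:
SNR = 10 * log10(Ps / Pn)
    = 10 * log10(93.97 / 19.893)
    = 10 * log10(4.7238)
    = 10 * 0.6743
    = 6.74 dB

6.74 dB


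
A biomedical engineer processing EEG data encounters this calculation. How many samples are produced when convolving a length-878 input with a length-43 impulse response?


Linear convolution output length:
L = N + M - 1
  = 878 + 43 - 1
  = 920 samples

920


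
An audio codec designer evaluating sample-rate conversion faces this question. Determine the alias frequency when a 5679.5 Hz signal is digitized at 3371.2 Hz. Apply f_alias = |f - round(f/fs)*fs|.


Compute the nearest integer multiple of fs to the signal:
n = round(5679.5 / 3371.2) = 2
f_alias = |5679.5 - 2 * 3371.2|
        = |5679.5 - 6742.4|
        = 1062.9 Hz

1062.9


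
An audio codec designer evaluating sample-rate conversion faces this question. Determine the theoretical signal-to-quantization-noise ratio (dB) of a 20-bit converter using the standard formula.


Theoretical SNR for a full-scale sinusoid:
SNR = 6.02 * N + 1.76
    = 6.02 * 20 + 1.76
    = 120.4 + 1.76
    = 122.16 dB

122.16 dB


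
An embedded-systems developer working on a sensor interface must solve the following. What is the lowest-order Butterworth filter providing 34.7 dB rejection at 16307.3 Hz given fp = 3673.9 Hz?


Butterworth filter order formula:
n = log10(10^(A/10) - 1) / (2 * log10(f_stop/f_pass))
10^(34.7/10) - 1 = 2950.2092
f_stop/f_pass = 16307.3 / 3673.9 = 4.4387
n = 2.6804 -> ceil = 3

3


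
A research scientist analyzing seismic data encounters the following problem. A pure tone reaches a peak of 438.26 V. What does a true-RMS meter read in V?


RMS voltage for a sinusoidal waveform:
V_rms = V_peak / sqrt(2)
      = 438.26 / 1.414214
      = 309.897 V

309.897 V


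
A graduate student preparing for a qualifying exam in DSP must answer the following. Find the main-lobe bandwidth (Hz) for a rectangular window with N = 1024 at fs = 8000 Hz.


Main lobe width for a rectangular window:
Width = 2 * fs / N
      = 2 * 8000 / 1024
      = 16000 / 1024
      = 15.625 Hz

15.625 Hz


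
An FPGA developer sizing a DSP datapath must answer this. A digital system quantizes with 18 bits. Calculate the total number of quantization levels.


Number of quantization levels = 2^N
= 2^18
= 262144

262144


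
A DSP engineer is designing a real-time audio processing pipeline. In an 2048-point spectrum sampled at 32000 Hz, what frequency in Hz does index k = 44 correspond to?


Frequency of DFT bin k:
f_k = k * fs / N
    = 44 * 32000 / 2048
    = 1408000 / 2048
    = 687.5 Hz

687.5 Hz


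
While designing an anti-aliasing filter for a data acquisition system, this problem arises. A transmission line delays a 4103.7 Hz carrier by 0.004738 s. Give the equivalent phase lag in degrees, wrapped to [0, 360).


Phase shift from frequency and time delay:
phi = 360 * f * t_delay
    = 360 * 4103.7 * 0.004738
    = 6999.6 degrees
    mod 360 = 159.6 degrees

159.6 degrees


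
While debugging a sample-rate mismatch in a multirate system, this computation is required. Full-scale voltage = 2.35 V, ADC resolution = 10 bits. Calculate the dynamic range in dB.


Dynamic range from full-scale to LSB:
V_min = V_max / 2^bits = 2.35 / 2^10
DR = 20 * log10(V_max / V_min)
   = 20 * log10(2^10)
   = 20 * 10 * log10(2)
   = 60.21 dB

60.21 dB


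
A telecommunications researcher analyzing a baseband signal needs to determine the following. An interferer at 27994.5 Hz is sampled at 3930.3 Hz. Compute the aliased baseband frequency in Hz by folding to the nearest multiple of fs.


Compute the nearest integer multiple of fs to the signal:
n = round(27994.5 / 3930.3) = 7
f_alias = |27994.5 - 7 * 3930.3|
        = |27994.5 - 27512.1|
        = 482.4 Hz

482.4


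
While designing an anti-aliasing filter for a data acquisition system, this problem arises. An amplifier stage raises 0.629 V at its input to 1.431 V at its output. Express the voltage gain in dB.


Voltage gain in dB:
G = 20 * log10(Vout / Vin)
  = 20 * log10(1.431 / 0.629)
  = 20 * log10(2.27504)
  = 20 * 0.356989
  = 7.14 dB

7.14 dB


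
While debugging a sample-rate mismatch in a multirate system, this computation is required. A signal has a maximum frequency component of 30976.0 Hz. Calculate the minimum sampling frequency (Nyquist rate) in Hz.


The Nyquist rate is twice the maximum frequency component.
fs_min = 2 * fmax
      = 2 * 30976.0
      = 61952.0 Hz

61952.0


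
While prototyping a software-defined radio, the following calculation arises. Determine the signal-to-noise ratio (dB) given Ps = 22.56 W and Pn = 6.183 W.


SNR in decibels:
SNR = 10 * log10(Ps / Pn)
    = 10 * log10(22.56 / 6.183)
    = 10 * log10(3.6487)
    = 10 * 0.5621
    = 5.62 dB

5.62 dB


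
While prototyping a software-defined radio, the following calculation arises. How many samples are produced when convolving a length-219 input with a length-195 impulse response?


Linear convolution output length:
L = N + M - 1
  = 219 + 195 - 1
  = 413 samples

413


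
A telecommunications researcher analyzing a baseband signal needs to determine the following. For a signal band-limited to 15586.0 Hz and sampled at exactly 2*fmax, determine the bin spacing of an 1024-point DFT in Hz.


Step 1 — Nyquist sampling rate:
fs = 2 * fmax = 2 * 15586.0 = 31172.0 Hz

Step 2 — DFT bin spacing:
df = fs / N = 31172.0 / 1024 = 30.4414 Hz

30.4414 Hz


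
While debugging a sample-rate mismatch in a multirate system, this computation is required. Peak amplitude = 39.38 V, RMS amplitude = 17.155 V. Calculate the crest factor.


Crest factor is the ratio of peak to RMS:
CF = V_peak / V_rms
   = 39.38 / 17.155
   = 2.2955

2.2955


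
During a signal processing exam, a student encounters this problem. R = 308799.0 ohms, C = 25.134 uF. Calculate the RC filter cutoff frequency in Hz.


Cutoff frequency of a first-order RC filter:
fc = 1 / (2 * pi * R * C)
C = 25.134 uF = 2.5134e-05 F
fc = 1 / (2 * pi * 308799.0 * 2.5134e-05)
   = 1 / 48.76602583131
   = 0.020506 Hz

0.020506 Hz


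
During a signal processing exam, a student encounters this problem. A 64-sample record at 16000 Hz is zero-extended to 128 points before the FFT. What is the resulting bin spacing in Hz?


Frequency resolution after zero-padding:
N_padded = 64 * 2 = 128
df = fs / N_padded
   = 16000 / 128
   = 125.0 Hz

125.0 Hz


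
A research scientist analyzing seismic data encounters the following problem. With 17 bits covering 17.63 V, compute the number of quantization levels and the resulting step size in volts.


Step 1 — number of quantization levels:
L = 2^N = 2^17 = 131072

Step 2 — LSB step size:
delta = Vfs / L
      = 17.63 / 131072
      = 0.00013451 V

Levels = 131072; step size = 0.00013451 V


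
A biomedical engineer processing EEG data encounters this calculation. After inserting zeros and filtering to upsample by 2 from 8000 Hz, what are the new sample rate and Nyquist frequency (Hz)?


Step 1 — output sample rate after interpolation by L:
fs_out = L * fs_in = 2 * 8000 = 16000 Hz

Step 2 — Nyquist frequency of the output stream:
f_Nyq = fs_out / 2 = 16000 / 2 = 8000.0 Hz

fs_out = 16000 Hz; f_Nyquist = 8000.0 Hz


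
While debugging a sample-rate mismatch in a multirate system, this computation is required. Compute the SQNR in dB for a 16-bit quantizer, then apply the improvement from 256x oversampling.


Step 1 — baseline SQNR at Nyquist:
SQNR_base = 6.02*N + 1.76
          = 6.02*16 + 1.76
          = 98.08 dB

Step 2 — oversampling processing gain:
G = 10*log10(OSR) = 10*log10(256) = 24.08 dB

Step 3 — total:
SQNR_total = 98.08 + 24.08 = 122.16 dB

Base SQNR = 98.08 dB; oversampled SQNR = 122.16 dB


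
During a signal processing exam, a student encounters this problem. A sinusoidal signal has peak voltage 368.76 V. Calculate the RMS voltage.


RMS voltage for a sinusoidal waveform:
V_rms = V_peak / sqrt(2)
      = 368.76 / 1.414214
      = 260.753 V

260.753 V


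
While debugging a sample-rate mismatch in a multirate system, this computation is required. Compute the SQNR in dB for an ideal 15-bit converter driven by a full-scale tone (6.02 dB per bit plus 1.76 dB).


Theoretical SNR for a full-scale sinusoid:
SNR = 6.02 * N + 1.76
    = 6.02 * 15 + 1.76
    = 90.3 + 1.76
    = 92.06 dB

92.06 dB


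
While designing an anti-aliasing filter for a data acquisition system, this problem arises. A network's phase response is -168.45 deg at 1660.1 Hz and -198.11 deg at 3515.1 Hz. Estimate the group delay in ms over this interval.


Group delay from phase difference:
tau = -d(phi)/d(omega)
d(phi) = -29.66 deg = -0.517665 rad
d(omega) = 2*pi*(3515.1 - 1660.1) = 11655.3087 rad/s
tau = -(-0.517665) / 11655.3087
    = 0.0444 ms

0.0444 ms


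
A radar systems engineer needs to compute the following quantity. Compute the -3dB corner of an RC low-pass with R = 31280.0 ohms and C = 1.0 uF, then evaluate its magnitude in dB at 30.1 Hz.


Step 1 — cutoff frequency:
fc = 1 / (2*pi*R*C)
C = 1.0 uF = 1e-06 F
fc = 1 / (2*pi*31280.0*1e-06)
   = 5.08807 Hz

Step 2 — magnitude at f = 30.1 Hz:
|H(f)| = 1 / sqrt(1 + (f/fc)^2)
f/fc = 30.1 / 5.08807 = 5.915799
|H| = 1 / sqrt(1 + 34.996678) = 0.1666744
|H|_dB = 20*log10(0.1666744) = -15.56 dB

fc = 5.08807 Hz; |H(30.1 Hz)| = -15.56 dB


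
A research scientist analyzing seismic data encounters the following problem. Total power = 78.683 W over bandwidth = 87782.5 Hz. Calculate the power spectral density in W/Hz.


Power spectral density:
PSD = P / BW
    = 78.683 / 87782.5
    = 0.00089634 W/Hz

0.00089634 W/Hz


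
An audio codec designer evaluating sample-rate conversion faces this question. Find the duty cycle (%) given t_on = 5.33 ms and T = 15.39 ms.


Duty cycle as a percentage:
DC = (t_on / T) * 100
   = (5.33 / 15.39) * 100
   = 0.346329 * 100
   = 34.63 %

34.63 %


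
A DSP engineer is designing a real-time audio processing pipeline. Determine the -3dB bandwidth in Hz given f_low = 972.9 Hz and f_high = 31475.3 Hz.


Bandwidth is the difference of -3dB frequencies:
BW = f_high - f_low
   = 31475.3 - 972.9
   = 30502.4 Hz

30502.4 Hz


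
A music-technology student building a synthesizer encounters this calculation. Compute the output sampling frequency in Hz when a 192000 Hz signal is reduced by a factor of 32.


Decimation reduces the sample rate:
fs_out = fs_in / M
       = 192000 / 32
       = 6000.0 Hz

6000.0 Hz


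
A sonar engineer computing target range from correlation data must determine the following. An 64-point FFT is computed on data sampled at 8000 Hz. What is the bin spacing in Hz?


DFT frequency resolution:
df = fs / N
   = 8000 / 64
   = 125.0 Hz

125.0 Hz


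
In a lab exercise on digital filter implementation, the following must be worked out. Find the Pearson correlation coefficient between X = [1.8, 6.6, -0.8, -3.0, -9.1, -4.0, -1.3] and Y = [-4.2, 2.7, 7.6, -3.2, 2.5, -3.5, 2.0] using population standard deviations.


Pearson correlation coefficient (population):
r = cov(X,Y) / (std(X) * std(Y))
Mean X = -1.4, Mean Y = 0.5571
Cov(X,Y) = 1.127143
Std(X) = 4.523273, Std(Y) = 4.022386
r = 0.062

0.062


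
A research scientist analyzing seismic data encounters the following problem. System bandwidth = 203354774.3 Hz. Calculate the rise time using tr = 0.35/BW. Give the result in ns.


Rise time from bandwidth relationship:
tr = 0.35 / BW
   = 0.35 / 203354774.3
   = 1.721129987e-09 s
   = 1.7211 ns

1.7211 ns


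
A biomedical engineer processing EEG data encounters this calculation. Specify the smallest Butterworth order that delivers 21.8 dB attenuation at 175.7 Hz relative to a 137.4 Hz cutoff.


Butterworth filter order formula:
n = log10(10^(A/10) - 1) / (2 * log10(f_stop/f_pass))
10^(21.8/10) - 1 = 150.3561
f_stop/f_pass = 175.7 / 137.4 = 1.2787
n = 10.1939 -> ceil = 11

11


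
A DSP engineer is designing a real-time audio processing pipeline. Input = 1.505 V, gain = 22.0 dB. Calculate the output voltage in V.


Output voltage from dB gain:
V_out = V_in * 10^(gain_dB / 20)
      = 1.505 * 10^(22.0 / 20)
      = 1.505 * 12.589254
      = 18.9468 V

18.9468 V


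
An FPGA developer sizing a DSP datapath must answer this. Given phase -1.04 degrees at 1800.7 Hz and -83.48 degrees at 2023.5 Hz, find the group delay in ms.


Group delay from phase difference:
tau = -d(phi)/d(omega)
d(phi) = -82.44 deg = -1.438849 rad
d(omega) = 2*pi*(2023.5 - 1800.7) = 1399.8937 rad/s
tau = -(-1.438849) / 1399.8937
    = 1.0278 ms

1.0278 ms


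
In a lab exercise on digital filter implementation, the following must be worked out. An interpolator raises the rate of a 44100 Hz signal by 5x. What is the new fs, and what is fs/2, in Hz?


Step 1 — output sample rate after interpolation by L:
fs_out = L * fs_in = 5 * 44100 = 220500 Hz

Step 2 — Nyquist frequency of the output stream:
f_Nyq = fs_out / 2 = 220500 / 2 = 110250.0 Hz

fs_out = 220500 Hz; f_Nyquist = 110250.0 Hz


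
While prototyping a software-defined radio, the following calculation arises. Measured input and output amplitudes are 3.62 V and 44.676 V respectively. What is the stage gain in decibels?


Voltage gain in dB:
G = 20 * log10(Vout / Vin)
  = 20 * log10(44.676 / 3.62)
  = 20 * log10(12.341436)
  = 20 * 1.091366
  = 21.83 dB

21.83 dB


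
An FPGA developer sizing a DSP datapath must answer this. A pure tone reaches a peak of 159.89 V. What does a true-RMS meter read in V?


RMS voltage for a sinusoidal waveform:
V_rms = V_peak / sqrt(2)
      = 159.89 / 1.414214
      = 113.059 V

113.059 V


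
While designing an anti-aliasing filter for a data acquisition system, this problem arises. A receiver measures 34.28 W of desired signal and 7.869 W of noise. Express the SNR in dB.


SNR in decibels:
SNR = 10 * log10(Ps / Pn)
    = 10 * log10(34.28 / 7.869)
    = 10 * log10(4.3563)
    = 10 * 0.6391
    = 6.39 dB

6.39 dB


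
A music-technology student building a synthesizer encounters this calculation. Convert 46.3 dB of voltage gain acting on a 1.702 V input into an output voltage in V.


Output voltage from dB gain:
V_out = V_in * 10^(gain_dB / 20)
      = 1.702 * 10^(46.3 / 20)
      = 1.702 * 206.538016
      = 351.5277 V

351.5277 V


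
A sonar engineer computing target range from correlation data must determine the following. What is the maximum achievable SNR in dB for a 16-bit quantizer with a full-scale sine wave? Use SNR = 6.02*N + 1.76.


Theoretical SNR for a full-scale sinusoid:
SNR = 6.02 * N + 1.76
    = 6.02 * 16 + 1.76
    = 96.32 + 1.76
    = 98.08 dB

98.08 dB


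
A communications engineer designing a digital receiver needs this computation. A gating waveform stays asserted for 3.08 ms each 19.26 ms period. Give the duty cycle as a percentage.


Duty cycle as a percentage:
DC = (t_on / T) * 100
   = (3.08 / 19.26) * 100
   = 0.159917 * 100
   = 15.99 %

15.99 %


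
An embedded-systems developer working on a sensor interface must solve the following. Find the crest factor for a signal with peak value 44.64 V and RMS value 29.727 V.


Crest factor is the ratio of peak to RMS:
CF = V_peak / V_rms
   = 44.64 / 29.727
   = 1.5017

1.5017


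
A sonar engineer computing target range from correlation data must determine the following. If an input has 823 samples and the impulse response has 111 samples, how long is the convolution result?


Linear convolution output length:
L = N + M - 1
  = 823 + 111 - 1
  = 933 samples

933


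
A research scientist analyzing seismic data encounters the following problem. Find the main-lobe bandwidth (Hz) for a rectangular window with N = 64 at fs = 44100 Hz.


Main lobe width for a rectangular window:
Width = 2 * fs / N
      = 2 * 44100 / 64
      = 88200 / 64
      = 1378.125 Hz

1378.125 Hz


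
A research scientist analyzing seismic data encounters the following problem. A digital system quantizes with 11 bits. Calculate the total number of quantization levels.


Number of quantization levels = 2^N
= 2^11
= 2048

2048


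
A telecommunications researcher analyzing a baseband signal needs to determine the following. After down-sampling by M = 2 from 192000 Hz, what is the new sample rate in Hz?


Decimation reduces the sample rate:
fs_out = fs_in / M
       = 192000 / 2
       = 96000.0 Hz

96000.0 Hz


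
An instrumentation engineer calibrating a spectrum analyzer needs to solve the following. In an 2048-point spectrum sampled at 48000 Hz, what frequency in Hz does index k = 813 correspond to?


Frequency of DFT bin k:
f_k = k * fs / N
    = 813 * 48000 / 2048
    = 39024000 / 2048
    = 19054.688 Hz

19054.688 Hz


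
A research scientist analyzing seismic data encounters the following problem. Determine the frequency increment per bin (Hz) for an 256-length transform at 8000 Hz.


DFT frequency resolution:
df = fs / N
   = 8000 / 256
   = 31.25 Hz

31.25 Hz


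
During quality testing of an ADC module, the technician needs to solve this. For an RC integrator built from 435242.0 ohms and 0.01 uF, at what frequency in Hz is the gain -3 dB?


Cutoff frequency of a first-order RC filter:
fc = 1 / (2 * pi * R * C)
C = 0.01 uF = 1e-08 F
fc = 1 / (2 * pi * 435242.0 * 1e-08)
   = 1 / 0.027347061394675
   = 36.567 Hz

36.567 Hz


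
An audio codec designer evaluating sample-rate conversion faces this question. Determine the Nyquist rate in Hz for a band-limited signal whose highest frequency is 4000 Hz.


The Nyquist rate is twice the maximum frequency component.
fs_min = 2 * fmax
      = 2 * 4000
      = 8000 Hz

8000


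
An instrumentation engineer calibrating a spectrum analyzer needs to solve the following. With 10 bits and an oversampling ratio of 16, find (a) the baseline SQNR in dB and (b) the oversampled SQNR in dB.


Step 1 — baseline SQNR at Nyquist:
SQNR_base = 6.02*N + 1.76
          = 6.02*10 + 1.76
          = 61.96 dB

Step 2 — oversampling processing gain:
G = 10*log10(OSR) = 10*log10(16) = 12.04 dB

Step 3 — total:
SQNR_total = 61.96 + 12.04 = 74.0 dB

Base SQNR = 61.96 dB; oversampled SQNR = 74.0 dB


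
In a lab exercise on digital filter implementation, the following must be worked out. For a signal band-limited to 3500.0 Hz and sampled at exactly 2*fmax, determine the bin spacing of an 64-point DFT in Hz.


Step 1 — Nyquist sampling rate:
fs = 2 * fmax = 2 * 3500.0 = 7000.0 Hz

Step 2 — DFT bin spacing:
df = fs / N = 7000.0 / 64 = 109.375 Hz

109.375 Hz


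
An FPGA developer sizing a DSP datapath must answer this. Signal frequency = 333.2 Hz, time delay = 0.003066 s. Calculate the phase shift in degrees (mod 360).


Phase shift from frequency and time delay:
phi = 360 * f * t_delay
    = 360 * 333.2 * 0.003066
    = 367.77 degrees
    mod 360 = 7.77 degrees

7.77 degrees


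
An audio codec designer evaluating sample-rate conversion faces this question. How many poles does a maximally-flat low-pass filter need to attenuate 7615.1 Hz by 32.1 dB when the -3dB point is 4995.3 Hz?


Butterworth filter order formula:
n = log10(10^(A/10) - 1) / (2 * log10(f_stop/f_pass))
10^(32.1/10) - 1 = 1620.8101
f_stop/f_pass = 7615.1 / 4995.3 = 1.5245
n = 8.7643 -> ceil = 9

9


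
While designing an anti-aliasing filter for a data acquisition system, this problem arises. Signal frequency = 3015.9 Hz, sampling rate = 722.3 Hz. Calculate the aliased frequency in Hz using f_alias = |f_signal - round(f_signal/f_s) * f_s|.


Compute the nearest integer multiple of fs to the signal:
n = round(3015.9 / 722.3) = 4
f_alias = |3015.9 - 4 * 722.3|
        = |3015.9 - 2889.2|
        = 126.7 Hz

126.7


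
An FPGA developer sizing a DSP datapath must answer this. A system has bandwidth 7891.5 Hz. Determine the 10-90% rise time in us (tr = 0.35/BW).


Rise time from bandwidth relationship:
tr = 0.35 / BW
   = 0.35 / 7891.5
   = 4.435151746e-05 s
   = 44.3515 us

44.3515 us


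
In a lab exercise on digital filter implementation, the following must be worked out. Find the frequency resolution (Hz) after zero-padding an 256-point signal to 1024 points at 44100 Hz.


Frequency resolution after zero-padding:
N_padded = 256 * 4 = 1024
df = fs / N_padded
   = 44100 / 1024
   = 43.0664 Hz

43.0664 Hz


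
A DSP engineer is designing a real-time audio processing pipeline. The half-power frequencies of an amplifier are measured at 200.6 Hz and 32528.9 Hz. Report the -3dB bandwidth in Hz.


Bandwidth is the difference of -3dB frequencies:
BW = f_high - f_low
   = 32528.9 - 200.6
   = 32328.3 Hz

32328.3 Hz


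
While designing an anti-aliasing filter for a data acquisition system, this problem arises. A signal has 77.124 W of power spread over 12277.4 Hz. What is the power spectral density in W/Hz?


Power spectral density:
PSD = P / BW
    = 77.124 / 12277.4
    = 0.00628179 W/Hz

0.00628179 W/Hz


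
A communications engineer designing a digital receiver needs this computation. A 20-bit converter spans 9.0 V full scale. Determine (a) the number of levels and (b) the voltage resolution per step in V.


Step 1 — number of quantization levels:
L = 2^N = 2^20 = 1048576

Step 2 — LSB step size:
delta = Vfs / L
      = 9.0 / 1048576
      = 8.58e-06 V

Levels = 1048576; step size = 8.58e-06 V


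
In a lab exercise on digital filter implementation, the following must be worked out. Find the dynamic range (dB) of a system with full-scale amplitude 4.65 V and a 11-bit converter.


Dynamic range from full-scale to LSB:
V_min = V_max / 2^bits = 4.65 / 2^11
DR = 20 * log10(V_max / V_min)
   = 20 * log10(2^11)
   = 20 * 11 * log10(2)
   = 66.23 dB

66.23 dB


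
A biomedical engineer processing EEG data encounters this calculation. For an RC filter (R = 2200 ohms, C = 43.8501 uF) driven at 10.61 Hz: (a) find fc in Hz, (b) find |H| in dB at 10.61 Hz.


Step 1 — cutoff frequency:
fc = 1 / (2*pi*R*C)
C = 43.8501 uF = 4.38501e-05 F
fc = 1 / (2*pi*2200*4.38501e-05)
   = 1.64978 Hz

Step 2 — magnitude at f = 10.61 Hz:
|H(f)| = 1 / sqrt(1 + (f/fc)^2)
f/fc = 10.61 / 1.64978 = 6.431161
|H| = 1 / sqrt(1 + 41.359832) = 0.1536466
|H|_dB = 20*log10(0.1536466) = -16.27 dB

fc = 1.64978 Hz; |H(10.61 Hz)| = -16.27 dB


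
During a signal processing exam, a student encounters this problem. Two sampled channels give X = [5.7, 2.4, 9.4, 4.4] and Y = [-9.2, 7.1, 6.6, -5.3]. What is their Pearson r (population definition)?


Pearson correlation coefficient (population):
r = cov(X,Y) / (std(X) * std(Y))
Mean X = 5.475, Mean Y = -0.2
Cov(X,Y) = 1.925
Std(X) = 2.552817, Std(Y) = 7.18575
r = 0.1049

0.1049


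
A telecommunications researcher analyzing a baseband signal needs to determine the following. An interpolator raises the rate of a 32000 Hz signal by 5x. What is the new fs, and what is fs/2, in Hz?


Step 1 — output sample rate after interpolation by L:
fs_out = L * fs_in = 5 * 32000 = 160000 Hz

Step 2 — Nyquist frequency of the output stream:
f_Nyq = fs_out / 2 = 160000 / 2 = 80000.0 Hz

fs_out = 160000 Hz; f_Nyquist = 80000.0 Hz


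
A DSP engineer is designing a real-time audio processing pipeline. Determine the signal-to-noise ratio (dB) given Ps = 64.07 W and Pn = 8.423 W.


SNR in decibels:
SNR = 10 * log10(Ps / Pn)
    = 10 * log10(64.07 / 8.423)
    = 10 * log10(7.6066)
    = 10 * 0.8812
    = 8.81 dB

8.81 dB


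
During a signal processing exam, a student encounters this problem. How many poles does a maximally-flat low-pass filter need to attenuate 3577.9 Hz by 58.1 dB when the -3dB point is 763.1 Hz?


Butterworth filter order formula:
n = log10(10^(A/10) - 1) / (2 * log10(f_stop/f_pass))
10^(58.1/10) - 1 = 645653.229
f_stop/f_pass = 3577.9 / 763.1 = 4.6886
n = 4.3291 -> ceil = 5

5


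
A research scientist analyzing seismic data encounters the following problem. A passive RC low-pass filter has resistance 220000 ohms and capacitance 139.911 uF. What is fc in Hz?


Cutoff frequency of a first-order RC filter:
fc = 1 / (2 * pi * R * C)
C = 139.911 uF = 0.000139911 F
fc = 1 / (2 * pi * 220000 * 0.000139911)
   = 1 / 193.39908269282
   = 0.005171 Hz

0.005171 Hz


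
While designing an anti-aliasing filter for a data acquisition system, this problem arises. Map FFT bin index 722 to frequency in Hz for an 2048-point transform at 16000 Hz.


Frequency of DFT bin k:
f_k = k * fs / N
    = 722 * 16000 / 2048
    = 11552000 / 2048
    = 5640.625 Hz

5640.625 Hz


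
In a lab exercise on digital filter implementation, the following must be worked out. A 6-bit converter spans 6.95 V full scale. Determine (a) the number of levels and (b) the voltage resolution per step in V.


Step 1 — number of quantization levels:
L = 2^N = 2^6 = 64

Step 2 — LSB step size:
delta = Vfs / L
      = 6.95 / 64
      = 0.10859375 V

Levels = 64; step size = 0.10859375 V


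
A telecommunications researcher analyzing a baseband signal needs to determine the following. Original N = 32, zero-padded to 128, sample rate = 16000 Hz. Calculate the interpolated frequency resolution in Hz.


Frequency resolution after zero-padding:
N_padded = 32 * 4 = 128
df = fs / N_padded
   = 16000 / 128
   = 125.0 Hz

125.0 Hz


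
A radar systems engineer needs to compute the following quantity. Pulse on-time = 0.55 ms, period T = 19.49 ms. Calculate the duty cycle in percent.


Duty cycle as a percentage:
DC = (t_on / T) * 100
   = (0.55 / 19.49) * 100
   = 0.02822 * 100
   = 2.82 %

2.82 %


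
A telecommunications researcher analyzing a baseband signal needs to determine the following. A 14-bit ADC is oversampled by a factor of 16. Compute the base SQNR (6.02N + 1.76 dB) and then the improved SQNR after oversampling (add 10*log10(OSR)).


Step 1 — baseline SQNR at Nyquist:
SQNR_base = 6.02*N + 1.76
          = 6.02*14 + 1.76
          = 86.04 dB

Step 2 — oversampling processing gain:
G = 10*log10(OSR) = 10*log10(16) = 12.04 dB

Step 3 — total:
SQNR_total = 86.04 + 12.04 = 98.08 dB

Base SQNR = 86.04 dB; oversampled SQNR = 98.08 dB


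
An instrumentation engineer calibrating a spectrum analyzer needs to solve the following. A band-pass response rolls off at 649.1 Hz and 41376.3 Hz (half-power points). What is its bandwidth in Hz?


Bandwidth is the difference of -3dB frequencies:
BW = f_high - f_low
   = 41376.3 - 649.1
   = 40727.2 Hz

40727.2 Hz


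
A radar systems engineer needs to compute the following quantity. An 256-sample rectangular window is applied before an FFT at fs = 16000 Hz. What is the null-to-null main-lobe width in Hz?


Main lobe width for a rectangular window:
Width = 2 * fs / N
      = 2 * 16000 / 256
      = 32000 / 256
      = 125.0 Hz

125.0 Hz


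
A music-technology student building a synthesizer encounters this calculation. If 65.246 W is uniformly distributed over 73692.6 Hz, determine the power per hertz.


Power spectral density:
PSD = P / BW
    = 65.246 / 73692.6
    = 0.00088538 W/Hz

0.00088538 W/Hz


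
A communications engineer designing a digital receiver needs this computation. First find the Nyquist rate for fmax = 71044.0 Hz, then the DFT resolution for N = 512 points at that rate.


Step 1 — Nyquist sampling rate:
fs = 2 * fmax = 2 * 71044.0 = 142088.0 Hz

Step 2 — DFT bin spacing:
df = fs / N = 142088.0 / 512 = 277.5156 Hz

277.5156 Hz


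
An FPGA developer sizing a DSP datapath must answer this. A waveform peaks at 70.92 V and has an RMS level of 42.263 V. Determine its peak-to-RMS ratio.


Crest factor is the ratio of peak to RMS:
CF = V_peak / V_rms
   = 70.92 / 42.263
   = 1.6781

1.6781


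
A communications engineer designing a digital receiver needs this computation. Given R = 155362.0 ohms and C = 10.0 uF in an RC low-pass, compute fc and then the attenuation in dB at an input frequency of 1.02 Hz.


Step 1 — cutoff frequency:
fc = 1 / (2*pi*R*C)
C = 10.0 uF = 1e-05 F
fc = 1 / (2*pi*155362.0*1e-05)
   = 0.102441 Hz

Step 2 — magnitude at f = 1.02 Hz:
|H(f)| = 1 / sqrt(1 + (f/fc)^2)
f/fc = 1.02 / 0.102441 = 9.956951
|H| = 1 / sqrt(1 + 99.140873) = 0.0999296
|H|_dB = 20*log10(0.0999296) = -20.01 dB

fc = 0.102441 Hz; |H(1.02 Hz)| = -20.01 dB


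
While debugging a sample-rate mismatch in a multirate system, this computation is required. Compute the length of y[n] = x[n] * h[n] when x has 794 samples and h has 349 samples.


Linear convolution output length:
L = N + M - 1
  = 794 + 349 - 1
  = 1142 samples

1142


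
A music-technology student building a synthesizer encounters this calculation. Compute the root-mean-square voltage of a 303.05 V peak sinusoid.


RMS voltage for a sinusoidal waveform:
V_rms = V_peak / sqrt(2)
      = 303.05 / 1.414214
      = 214.289 V

214.289 V


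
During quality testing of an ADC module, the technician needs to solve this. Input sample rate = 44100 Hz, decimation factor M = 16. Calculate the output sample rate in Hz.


Decimation reduces the sample rate:
fs_out = fs_in / M
       = 44100 / 16
       = 2756.25 Hz

2756.25 Hz


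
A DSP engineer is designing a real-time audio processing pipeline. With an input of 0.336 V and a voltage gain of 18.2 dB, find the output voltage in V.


Output voltage from dB gain:
V_out = V_in * 10^(gain_dB / 20)
      = 0.336 * 10^(18.2 / 20)
      = 0.336 * 8.128305
      = 2.7311 V

2.7311 V


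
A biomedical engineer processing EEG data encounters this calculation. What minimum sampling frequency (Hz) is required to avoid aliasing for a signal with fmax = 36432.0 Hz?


The Nyquist rate is twice the maximum frequency component.
fs_min = 2 * fmax
      = 2 * 36432.0
      = 72864.0 Hz

72864.0


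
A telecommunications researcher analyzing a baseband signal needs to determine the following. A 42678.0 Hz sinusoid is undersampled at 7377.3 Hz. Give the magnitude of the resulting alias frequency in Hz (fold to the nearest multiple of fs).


Compute the nearest integer multiple of fs to the signal:
n = round(42678.0 / 7377.3) = 6
f_alias = |42678.0 - 6 * 7377.3|
        = |42678.0 - 44263.8|
        = 1585.8 Hz

1585.8


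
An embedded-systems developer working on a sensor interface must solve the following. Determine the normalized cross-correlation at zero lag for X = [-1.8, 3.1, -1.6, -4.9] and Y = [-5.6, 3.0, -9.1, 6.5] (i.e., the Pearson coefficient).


Pearson correlation coefficient (population):
r = cov(X,Y) / (std(X) * std(Y))
Mean X = -1.3, Mean Y = -1.3
Cov(X,Y) = -1.1675
Std(X) = 2.857446, Std(Y) = 6.298016
r = -0.0649

-0.0649


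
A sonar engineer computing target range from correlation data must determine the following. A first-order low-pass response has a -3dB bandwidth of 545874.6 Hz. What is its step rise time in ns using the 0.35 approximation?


Rise time from bandwidth relationship:
tr = 0.35 / BW
   = 0.35 / 545874.6
   = 6.411728994e-07 s
   = 641.1729 ns

641.1729 ns
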